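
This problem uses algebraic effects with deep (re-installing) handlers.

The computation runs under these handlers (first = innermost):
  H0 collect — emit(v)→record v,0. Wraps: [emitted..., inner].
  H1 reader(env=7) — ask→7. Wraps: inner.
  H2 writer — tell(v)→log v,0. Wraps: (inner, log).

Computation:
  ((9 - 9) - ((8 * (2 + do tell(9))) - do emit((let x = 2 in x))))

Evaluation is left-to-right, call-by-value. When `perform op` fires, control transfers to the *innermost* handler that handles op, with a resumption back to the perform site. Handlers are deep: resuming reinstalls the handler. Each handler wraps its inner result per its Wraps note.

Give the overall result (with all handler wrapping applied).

Evaluation trace:
tell(9) @ H2 ⇒ log+=9
emit(2) @ H0 ⇒ out+=2
H0 returns [2, -16]
H1 returns [2, -16]
H2 returns ([2, -16], (9))
= ([2, -16], (9))

Answer: ([2, -16], (9))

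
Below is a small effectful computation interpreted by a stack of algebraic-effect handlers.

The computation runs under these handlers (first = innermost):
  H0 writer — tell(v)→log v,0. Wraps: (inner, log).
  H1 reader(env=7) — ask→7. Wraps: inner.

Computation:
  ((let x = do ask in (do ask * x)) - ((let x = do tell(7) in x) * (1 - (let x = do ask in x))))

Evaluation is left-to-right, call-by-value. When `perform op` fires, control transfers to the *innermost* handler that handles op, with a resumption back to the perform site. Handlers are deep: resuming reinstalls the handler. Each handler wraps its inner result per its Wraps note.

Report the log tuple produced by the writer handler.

Answer: (7)

Working:
ask @ H1 ⇒ 7
ask @ H1 ⇒ 7
tell(7) @ H0 ⇒ log+=7
ask @ H1 ⇒ 7
H0 returns (49, (7))
H1 returns (49, (7))
= (49, (7))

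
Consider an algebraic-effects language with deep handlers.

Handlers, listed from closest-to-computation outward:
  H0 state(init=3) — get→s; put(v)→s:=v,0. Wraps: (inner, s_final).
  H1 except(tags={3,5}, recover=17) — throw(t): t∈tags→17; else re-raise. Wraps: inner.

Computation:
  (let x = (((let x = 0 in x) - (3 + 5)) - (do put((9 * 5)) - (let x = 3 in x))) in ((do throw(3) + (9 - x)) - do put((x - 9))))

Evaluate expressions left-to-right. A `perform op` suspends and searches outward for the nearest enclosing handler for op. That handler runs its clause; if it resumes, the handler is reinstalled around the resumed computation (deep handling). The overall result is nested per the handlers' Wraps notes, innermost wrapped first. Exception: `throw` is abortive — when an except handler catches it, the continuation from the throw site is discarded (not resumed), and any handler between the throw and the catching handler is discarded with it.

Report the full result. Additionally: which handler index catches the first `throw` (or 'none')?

Evaluation trace:
put(45) @ H0 ⇒ s:=45
throw(3) @ H1 caught ⇒ 17
= 17

Answer: 17 ; first throw caught by: H1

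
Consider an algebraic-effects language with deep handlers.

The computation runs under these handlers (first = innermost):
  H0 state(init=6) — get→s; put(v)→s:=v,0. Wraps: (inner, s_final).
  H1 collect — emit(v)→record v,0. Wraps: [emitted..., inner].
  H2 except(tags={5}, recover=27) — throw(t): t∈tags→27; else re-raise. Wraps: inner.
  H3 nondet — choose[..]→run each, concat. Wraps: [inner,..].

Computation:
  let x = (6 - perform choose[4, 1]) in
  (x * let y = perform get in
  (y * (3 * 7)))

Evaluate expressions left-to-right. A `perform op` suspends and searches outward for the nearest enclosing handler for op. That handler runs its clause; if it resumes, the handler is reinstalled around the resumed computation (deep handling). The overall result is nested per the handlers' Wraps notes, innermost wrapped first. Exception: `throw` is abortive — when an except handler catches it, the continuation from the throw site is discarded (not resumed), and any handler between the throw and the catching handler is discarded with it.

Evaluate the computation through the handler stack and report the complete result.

Step-by-step:
choose[4, 1] @ H3
  branch[0] choose=4:
    get @ H0 ⇒ 6
    H0 returns (252, 6)
    H1 returns [(252, 6)]
    H2 returns [(252, 6)]
    H3 returns [[(252, 6)]]
  branch[1] choose=1:
    get @ H0 ⇒ 6
    H0 returns (630, 6)
    H1 returns [(630, 6)]
    H2 returns [(630, 6)]
    H3 returns [[(630, 6)]]
= [[(252, 6)], [(630, 6)]]

Answer: [[(252, 6)], [(630, 6)]]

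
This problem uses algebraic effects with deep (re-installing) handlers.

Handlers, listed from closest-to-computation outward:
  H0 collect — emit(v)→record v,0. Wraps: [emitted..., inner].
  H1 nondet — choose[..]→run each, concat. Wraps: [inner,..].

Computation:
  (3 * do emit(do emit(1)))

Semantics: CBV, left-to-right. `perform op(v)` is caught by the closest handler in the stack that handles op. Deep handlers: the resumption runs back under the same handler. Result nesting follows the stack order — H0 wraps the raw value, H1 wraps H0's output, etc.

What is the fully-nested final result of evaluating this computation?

Evaluation trace:
emit(1) @ H0 ⇒ out+=1
emit(0) @ H0 ⇒ out+=0
H0 returns [1, 0, 0]
H1 returns [[1, 0, 0]]
= [[1, 0, 0]]

Answer: [[1, 0, 0]]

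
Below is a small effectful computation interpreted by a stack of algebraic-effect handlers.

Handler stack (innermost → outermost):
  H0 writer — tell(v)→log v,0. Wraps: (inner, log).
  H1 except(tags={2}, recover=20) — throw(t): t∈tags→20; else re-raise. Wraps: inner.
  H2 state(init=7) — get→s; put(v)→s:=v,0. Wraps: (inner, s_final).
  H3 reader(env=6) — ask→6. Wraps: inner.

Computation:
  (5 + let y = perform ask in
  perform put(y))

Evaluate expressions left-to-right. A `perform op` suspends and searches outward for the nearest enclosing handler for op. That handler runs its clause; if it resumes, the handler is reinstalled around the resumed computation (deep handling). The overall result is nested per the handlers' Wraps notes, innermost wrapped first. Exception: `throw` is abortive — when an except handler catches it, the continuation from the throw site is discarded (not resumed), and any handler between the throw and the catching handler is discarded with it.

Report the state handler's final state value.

Answer: 6

Working:
ask @ H3 ⇒ 6
put(6) @ H2 ⇒ s:=6
H0 returns (5, ())
H1 returns (5, ())
H2 returns ((5, ()), 6)
H3 returns ((5, ()), 6)
= ((5, ()), 6)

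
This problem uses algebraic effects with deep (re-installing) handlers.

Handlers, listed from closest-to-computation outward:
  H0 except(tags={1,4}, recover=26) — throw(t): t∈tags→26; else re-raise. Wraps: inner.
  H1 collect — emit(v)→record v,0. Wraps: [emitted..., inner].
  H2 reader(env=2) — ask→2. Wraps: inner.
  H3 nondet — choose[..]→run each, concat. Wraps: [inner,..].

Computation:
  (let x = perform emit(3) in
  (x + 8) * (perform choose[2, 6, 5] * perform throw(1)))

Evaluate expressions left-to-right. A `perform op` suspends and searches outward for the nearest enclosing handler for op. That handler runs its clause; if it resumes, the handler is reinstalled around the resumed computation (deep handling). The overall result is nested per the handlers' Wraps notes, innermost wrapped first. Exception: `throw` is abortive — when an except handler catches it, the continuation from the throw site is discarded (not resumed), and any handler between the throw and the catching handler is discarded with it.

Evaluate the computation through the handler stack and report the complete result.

Evaluation trace:
emit(3) @ H1 ⇒ out+=3
choose[2, 6, 5] @ H3
  branch[0] choose=2:
    throw(1) @ H0 caught ⇒ 26
    H1 returns [3, 26]
    H2 returns [3, 26]
    H3 returns [[3, 26]]
  branch[1] choose=6:
    throw(1) @ H0 caught ⇒ 26
    H1 returns [3, 26]
    H2 returns [3, 26]
    H3 returns [[3, 26]]
  branch[2] choose=5:
    throw(1) @ H0 caught ⇒ 26
    H1 returns [3, 26]
    H2 returns [3, 26]
    H3 returns [[3, 26]]
= [[3, 26], [3, 26], [3, 26]]

Answer: [[3, 26], [3, 26], [3, 26]]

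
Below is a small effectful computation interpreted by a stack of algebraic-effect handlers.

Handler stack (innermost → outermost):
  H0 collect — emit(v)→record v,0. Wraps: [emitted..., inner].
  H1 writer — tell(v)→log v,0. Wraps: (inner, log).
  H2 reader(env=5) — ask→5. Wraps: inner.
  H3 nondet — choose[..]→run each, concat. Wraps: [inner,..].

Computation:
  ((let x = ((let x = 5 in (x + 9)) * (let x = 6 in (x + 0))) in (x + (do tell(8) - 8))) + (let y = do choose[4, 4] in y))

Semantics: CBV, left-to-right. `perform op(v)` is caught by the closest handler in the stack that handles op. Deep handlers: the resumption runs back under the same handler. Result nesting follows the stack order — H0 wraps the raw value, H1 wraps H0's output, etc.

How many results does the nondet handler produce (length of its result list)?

Working:
tell(8) @ H1 ⇒ log+=8
choose[4, 4] @ H3
  branch[0] choose=4:
    H0 returns [80]
    H1 returns ([80], (8))
    H2 returns ([80], (8))
    H3 returns [([80], (8))]
  branch[1] choose=4:
    H0 returns [80]
    H1 returns ([80], (8))
    H2 returns ([80], (8))
    H3 returns [([80], (8))]
= [([80], (8)), ([80], (8))]

Answer: 2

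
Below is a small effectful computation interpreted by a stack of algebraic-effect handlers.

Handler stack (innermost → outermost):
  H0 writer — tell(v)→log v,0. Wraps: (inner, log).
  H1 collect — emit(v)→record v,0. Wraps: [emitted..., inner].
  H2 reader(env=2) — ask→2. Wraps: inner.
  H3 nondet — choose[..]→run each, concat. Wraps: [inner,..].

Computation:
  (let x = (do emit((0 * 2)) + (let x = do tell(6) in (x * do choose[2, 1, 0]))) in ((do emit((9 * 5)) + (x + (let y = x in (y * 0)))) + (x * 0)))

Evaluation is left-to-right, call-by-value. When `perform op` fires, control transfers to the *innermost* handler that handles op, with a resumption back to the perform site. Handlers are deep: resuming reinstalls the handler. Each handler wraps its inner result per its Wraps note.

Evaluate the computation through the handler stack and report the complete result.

Answer: [[0, 45, (0, (6))], [0, 45, (0, (6))], [0, 45, (0, (6))]]

Working:
emit(0) @ H1 ⇒ out+=0
tell(6) @ H0 ⇒ log+=6
choose[2, 1, 0] @ H3
  branch[0] choose=2:
    emit(45) @ H1 ⇒ out+=45
    H0 returns (0, (6))
    H1 returns [0, 45, (0, (6))]
    H2 returns [0, 45, (0, (6))]
    H3 returns [[0, 45, (0, (6))]]
  branch[1] choose=1:
    emit(45) @ H1 ⇒ out+=45
    H0 returns (0, (6))
    H1 returns [0, 45, (0, (6))]
    H2 returns [0, 45, (0, (6))]
    H3 returns [[0, 45, (0, (6))]]
  branch[2] choose=0:
    emit(45) @ H1 ⇒ out+=45
    H0 returns (0, (6))
    H1 returns [0, 45, (0, (6))]
    H2 returns [0, 45, (0, (6))]
    H3 returns [[0, 45, (0, (6))]]
= [[0, 45, (0, (6))], [0, 45, (0, (6))], [0, 45, (0, (6))]]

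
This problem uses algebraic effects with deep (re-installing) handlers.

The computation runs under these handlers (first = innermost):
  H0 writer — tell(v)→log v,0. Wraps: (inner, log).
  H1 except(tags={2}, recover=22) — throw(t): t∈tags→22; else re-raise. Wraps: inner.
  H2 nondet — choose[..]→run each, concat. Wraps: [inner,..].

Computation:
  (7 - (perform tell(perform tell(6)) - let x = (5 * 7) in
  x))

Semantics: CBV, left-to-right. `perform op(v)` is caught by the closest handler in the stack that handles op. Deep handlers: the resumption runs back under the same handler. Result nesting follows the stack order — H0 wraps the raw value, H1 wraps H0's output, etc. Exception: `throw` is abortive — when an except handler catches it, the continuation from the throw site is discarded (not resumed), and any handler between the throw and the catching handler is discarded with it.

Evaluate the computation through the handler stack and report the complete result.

Step-by-step:
tell(6) @ H0 ⇒ log+=6
tell(0) @ H0 ⇒ log+=0
H0 returns (42, (6, 0))
H1 returns (42, (6, 0))
H2 returns [(42, (6, 0))]
= [(42, (6, 0))]

Answer: [(42, (6, 0))]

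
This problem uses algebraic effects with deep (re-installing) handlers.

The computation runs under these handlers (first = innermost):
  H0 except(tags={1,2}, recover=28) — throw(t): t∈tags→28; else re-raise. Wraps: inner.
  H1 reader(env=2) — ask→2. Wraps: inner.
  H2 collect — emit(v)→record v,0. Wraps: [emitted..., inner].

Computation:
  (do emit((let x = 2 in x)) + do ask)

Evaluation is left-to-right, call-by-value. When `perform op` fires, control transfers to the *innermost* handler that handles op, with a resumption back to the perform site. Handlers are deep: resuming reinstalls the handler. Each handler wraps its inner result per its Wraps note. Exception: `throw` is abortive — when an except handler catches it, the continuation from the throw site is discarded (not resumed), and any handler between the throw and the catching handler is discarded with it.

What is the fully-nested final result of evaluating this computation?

Answer: [2, 2]

Working:
emit(2) @ H2 ⇒ out+=2
ask @ H1 ⇒ 2
H0 returns 2
H1 returns 2
H2 returns [2, 2]
= [2, 2]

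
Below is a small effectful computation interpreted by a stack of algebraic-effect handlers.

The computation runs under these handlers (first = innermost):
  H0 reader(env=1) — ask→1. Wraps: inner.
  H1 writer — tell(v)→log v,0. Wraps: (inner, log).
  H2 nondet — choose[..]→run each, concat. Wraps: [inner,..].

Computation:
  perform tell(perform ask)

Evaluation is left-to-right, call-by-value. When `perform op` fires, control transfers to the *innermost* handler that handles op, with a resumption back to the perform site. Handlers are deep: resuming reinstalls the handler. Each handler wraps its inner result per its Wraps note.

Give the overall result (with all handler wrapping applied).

Answer: [(0, (1))]

Working:
ask @ H0 ⇒ 1
tell(1) @ H1 ⇒ log+=1
H0 returns 0
H1 returns (0, (1))
H2 returns [(0, (1))]
= [(0, (1))]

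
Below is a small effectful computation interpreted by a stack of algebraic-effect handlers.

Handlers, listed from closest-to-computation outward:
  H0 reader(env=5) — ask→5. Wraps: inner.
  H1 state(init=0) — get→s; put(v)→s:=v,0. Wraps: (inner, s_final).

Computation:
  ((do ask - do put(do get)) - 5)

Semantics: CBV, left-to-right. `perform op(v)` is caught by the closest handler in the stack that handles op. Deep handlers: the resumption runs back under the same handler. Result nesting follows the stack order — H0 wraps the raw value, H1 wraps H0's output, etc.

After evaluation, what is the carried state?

Step-by-step:
ask @ H0 ⇒ 5
get @ H1 ⇒ 0
put(0) @ H1 ⇒ s:=0
H0 returns 0
H1 returns (0, 0)
= (0, 0)

Answer: 0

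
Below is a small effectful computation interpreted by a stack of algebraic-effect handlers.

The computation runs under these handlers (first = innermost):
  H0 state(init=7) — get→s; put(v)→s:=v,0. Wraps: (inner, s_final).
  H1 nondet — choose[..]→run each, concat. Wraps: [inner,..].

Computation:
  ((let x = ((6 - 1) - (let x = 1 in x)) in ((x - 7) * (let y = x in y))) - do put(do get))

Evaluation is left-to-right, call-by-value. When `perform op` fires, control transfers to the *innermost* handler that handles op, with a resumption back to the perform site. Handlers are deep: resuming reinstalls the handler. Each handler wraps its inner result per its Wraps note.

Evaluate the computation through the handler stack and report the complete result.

Answer: [(-12, 7)]

Working:
get @ H0 ⇒ 7
put(7) @ H0 ⇒ s:=7
H0 returns (-12, 7)
H1 returns [(-12, 7)]
= [(-12, 7)]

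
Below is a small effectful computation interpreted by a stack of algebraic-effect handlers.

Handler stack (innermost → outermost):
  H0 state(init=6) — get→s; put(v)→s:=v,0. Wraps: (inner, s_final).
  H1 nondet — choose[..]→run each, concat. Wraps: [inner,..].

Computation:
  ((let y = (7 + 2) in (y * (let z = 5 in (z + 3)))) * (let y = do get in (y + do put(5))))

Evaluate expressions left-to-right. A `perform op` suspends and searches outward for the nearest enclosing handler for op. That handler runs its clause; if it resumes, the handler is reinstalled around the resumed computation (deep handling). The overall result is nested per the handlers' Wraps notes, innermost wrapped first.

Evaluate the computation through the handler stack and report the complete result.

Answer: [(432, 5)]

Evaluation trace:
get @ H0 ⇒ 6
put(5) @ H0 ⇒ s:=5
H0 returns (432, 5)
H1 returns [(432, 5)]
= [(432, 5)]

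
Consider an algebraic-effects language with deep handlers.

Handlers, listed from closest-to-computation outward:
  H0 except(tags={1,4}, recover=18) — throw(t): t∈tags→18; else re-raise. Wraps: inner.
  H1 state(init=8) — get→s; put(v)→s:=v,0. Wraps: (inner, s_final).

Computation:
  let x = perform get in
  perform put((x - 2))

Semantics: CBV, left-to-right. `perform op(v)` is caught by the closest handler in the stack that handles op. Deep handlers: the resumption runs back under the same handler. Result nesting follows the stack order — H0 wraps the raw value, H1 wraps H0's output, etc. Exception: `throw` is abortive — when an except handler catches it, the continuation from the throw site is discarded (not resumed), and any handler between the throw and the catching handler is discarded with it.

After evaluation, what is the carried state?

Answer: 6

Evaluation trace:
get @ H1 ⇒ 8
put(6) @ H1 ⇒ s:=6
H0 returns 0
H1 returns (0, 6)
= (0, 6)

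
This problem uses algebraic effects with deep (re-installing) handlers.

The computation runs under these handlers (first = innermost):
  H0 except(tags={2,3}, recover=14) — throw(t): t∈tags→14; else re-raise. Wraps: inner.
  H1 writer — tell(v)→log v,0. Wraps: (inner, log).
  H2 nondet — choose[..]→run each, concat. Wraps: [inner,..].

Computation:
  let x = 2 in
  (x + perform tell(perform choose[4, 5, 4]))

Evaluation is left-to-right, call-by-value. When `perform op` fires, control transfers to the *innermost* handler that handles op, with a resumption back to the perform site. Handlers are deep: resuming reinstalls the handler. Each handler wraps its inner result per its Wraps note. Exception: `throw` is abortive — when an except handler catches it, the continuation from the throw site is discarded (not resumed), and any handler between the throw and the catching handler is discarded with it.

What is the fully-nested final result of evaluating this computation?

Evaluation trace:
choose[4, 5, 4] @ H2
  branch[0] choose=4:
    tell(4) @ H1 ⇒ log+=4
    H0 returns 2
    H1 returns (2, (4))
    H2 returns [(2, (4))]
  branch[1] choose=5:
    tell(5) @ H1 ⇒ log+=5
    H0 returns 2
    H1 returns (2, (5))
    H2 returns [(2, (5))]
  branch[2] choose=4:
    tell(4) @ H1 ⇒ log+=4
    H0 returns 2
    H1 returns (2, (4))
    H2 returns [(2, (4))]
= [(2, (4)), (2, (5)), (2, (4))]

Answer: [(2, (4)), (2, (5)), (2, (4))]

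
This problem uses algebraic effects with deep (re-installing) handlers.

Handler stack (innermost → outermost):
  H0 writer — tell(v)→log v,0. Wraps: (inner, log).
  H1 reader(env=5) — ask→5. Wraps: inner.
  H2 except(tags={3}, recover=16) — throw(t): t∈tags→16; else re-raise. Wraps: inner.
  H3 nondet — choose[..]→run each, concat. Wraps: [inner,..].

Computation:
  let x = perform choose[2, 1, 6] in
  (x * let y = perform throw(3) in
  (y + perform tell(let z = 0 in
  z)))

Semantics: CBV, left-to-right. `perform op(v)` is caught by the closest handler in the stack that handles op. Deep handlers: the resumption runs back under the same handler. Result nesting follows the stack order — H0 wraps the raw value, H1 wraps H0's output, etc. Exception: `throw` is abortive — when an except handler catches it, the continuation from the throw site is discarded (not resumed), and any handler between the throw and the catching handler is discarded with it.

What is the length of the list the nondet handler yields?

Answer: 3

Evaluation trace:
choose[2, 1, 6] @ H3
  branch[0] choose=2:
    throw(3) @ H2 caught ⇒ 16
    H3 returns [16]
  branch[1] choose=1:
    throw(3) @ H2 caught ⇒ 16
    H3 returns [16]
  branch[2] choose=6:
    throw(3) @ H2 caught ⇒ 16
    H3 returns [16]
= [16, 16, 16]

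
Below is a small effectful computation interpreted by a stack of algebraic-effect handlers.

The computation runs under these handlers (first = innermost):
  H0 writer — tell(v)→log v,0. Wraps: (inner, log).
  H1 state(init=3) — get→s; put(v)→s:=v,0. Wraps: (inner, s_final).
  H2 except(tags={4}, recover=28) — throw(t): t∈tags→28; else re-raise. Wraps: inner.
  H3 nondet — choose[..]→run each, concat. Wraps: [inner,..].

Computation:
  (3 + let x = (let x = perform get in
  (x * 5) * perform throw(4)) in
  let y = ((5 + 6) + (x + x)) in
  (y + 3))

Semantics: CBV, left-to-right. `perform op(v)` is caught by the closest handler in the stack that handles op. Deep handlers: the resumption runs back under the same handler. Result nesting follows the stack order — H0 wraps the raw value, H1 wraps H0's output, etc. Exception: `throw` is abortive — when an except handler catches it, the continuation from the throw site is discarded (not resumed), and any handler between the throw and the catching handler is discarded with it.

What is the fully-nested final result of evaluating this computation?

Answer: [28]

Step-by-step:
get @ H1 ⇒ 3
throw(4) @ H2 caught ⇒ 28
H3 returns [28]
= [28]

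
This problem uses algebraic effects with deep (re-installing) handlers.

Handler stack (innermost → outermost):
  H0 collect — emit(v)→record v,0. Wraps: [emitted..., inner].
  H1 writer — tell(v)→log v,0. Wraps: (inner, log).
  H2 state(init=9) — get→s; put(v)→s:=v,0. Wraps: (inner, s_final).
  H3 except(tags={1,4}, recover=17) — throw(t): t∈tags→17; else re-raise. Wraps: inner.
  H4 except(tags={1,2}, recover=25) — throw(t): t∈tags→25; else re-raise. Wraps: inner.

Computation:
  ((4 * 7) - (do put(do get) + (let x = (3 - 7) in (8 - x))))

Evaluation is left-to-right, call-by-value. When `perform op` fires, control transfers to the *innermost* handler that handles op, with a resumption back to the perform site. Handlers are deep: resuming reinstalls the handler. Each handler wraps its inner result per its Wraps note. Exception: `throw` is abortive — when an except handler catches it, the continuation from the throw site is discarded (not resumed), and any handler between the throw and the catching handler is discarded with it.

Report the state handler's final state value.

Answer: 9

Working:
get @ H2 ⇒ 9
put(9) @ H2 ⇒ s:=9
H0 returns [16]
H1 returns ([16], ())
H2 returns (([16], ()), 9)
H3 returns (([16], ()), 9)
H4 returns (([16], ()), 9)
= (([16], ()), 9)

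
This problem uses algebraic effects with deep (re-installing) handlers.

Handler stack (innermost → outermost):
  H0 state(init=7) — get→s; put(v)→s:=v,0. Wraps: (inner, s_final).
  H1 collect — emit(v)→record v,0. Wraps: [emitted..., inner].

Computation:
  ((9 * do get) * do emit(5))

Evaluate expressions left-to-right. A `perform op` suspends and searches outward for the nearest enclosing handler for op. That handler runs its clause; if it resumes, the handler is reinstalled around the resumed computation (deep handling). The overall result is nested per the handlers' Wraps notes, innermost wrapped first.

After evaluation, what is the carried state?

Answer: 7

Evaluation trace:
get @ H0 ⇒ 7
emit(5) @ H1 ⇒ out+=5
H0 returns (0, 7)
H1 returns [5, (0, 7)]
= [5, (0, 7)]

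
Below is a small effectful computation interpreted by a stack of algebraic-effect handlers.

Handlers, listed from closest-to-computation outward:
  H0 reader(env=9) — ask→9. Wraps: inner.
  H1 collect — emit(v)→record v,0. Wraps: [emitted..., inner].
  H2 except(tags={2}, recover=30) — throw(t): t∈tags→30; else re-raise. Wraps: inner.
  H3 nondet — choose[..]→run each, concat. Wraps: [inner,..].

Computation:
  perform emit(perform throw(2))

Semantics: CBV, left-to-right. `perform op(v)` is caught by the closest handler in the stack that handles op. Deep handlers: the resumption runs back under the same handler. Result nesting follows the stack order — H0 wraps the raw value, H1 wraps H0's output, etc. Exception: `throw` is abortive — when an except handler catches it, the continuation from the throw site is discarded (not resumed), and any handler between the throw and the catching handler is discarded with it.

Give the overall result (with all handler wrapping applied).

Answer: [30]

Working:
throw(2) @ H2 caught ⇒ 30
H3 returns [30]
= [30]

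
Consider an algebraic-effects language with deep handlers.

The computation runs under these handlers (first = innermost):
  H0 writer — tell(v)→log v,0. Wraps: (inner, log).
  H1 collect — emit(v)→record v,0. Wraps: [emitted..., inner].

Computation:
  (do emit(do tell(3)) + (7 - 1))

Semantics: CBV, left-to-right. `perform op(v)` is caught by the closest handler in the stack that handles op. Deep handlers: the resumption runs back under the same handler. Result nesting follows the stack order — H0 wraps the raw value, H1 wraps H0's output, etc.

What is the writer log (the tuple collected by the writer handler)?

Answer: (3)

Evaluation trace:
tell(3) @ H0 ⇒ log+=3
emit(0) @ H1 ⇒ out+=0
H0 returns (6, (3))
H1 returns [0, (6, (3))]
= [0, (6, (3))]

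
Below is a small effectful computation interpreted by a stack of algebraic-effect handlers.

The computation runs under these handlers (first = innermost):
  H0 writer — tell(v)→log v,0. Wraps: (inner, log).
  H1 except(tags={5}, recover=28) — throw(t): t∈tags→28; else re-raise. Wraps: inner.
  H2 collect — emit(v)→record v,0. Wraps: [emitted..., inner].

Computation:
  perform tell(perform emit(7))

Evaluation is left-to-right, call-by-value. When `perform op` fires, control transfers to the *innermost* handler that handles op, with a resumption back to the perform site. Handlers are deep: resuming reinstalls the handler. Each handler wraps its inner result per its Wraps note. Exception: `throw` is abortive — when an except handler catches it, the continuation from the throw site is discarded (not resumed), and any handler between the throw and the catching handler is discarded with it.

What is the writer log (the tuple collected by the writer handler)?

Step-by-step:
emit(7) @ H2 ⇒ out+=7
tell(0) @ H0 ⇒ log+=0
H0 returns (0, (0))
H1 returns (0, (0))
H2 returns [7, (0, (0))]
= [7, (0, (0))]

Answer: (0)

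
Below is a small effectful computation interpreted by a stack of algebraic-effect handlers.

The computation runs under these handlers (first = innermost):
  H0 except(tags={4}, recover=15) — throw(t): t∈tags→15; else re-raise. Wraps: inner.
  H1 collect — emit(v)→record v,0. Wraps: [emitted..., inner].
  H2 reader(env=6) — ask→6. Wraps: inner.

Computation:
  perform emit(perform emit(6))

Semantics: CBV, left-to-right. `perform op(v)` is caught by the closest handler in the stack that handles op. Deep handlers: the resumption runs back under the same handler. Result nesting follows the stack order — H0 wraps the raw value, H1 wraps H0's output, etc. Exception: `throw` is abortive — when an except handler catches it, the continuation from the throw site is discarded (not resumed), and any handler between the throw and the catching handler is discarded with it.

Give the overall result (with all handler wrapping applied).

Evaluation trace:
emit(6) @ H1 ⇒ out+=6
emit(0) @ H1 ⇒ out+=0
H0 returns 0
H1 returns [6, 0, 0]
H2 returns [6, 0, 0]
= [6, 0, 0]

Answer: [6, 0, 0]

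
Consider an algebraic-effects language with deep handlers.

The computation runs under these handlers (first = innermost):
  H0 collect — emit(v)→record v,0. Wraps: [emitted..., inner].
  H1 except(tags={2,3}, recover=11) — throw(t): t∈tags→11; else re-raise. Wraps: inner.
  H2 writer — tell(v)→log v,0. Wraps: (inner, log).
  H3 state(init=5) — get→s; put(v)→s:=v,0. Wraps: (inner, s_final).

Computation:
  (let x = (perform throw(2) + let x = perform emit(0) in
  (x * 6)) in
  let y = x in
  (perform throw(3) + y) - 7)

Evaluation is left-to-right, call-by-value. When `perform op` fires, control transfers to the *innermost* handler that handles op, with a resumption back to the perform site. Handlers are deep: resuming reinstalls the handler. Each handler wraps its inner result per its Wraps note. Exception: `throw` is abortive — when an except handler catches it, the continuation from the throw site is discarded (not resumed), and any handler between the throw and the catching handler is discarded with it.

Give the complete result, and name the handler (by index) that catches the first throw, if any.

Step-by-step:
throw(2) @ H1 caught ⇒ 11
H2 returns (11, ())
H3 returns ((11, ()), 5)
= ((11, ()), 5)

Answer: ((11, ()), 5) ; first throw caught by: H1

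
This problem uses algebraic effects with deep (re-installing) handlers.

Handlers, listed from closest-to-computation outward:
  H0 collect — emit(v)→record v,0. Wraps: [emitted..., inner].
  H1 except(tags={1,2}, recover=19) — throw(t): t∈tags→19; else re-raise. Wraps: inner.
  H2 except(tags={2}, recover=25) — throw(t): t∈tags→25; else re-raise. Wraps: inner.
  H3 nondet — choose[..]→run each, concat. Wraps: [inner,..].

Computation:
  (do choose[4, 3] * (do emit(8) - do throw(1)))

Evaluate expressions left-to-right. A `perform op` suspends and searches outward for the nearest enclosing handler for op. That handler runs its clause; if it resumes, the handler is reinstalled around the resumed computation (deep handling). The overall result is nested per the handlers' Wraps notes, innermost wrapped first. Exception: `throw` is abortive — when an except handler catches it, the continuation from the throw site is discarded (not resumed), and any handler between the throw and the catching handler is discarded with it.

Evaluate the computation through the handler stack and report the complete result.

Answer: [19, 19]

Working:
choose[4, 3] @ H3
  branch[0] choose=4:
    emit(8) @ H0 ⇒ out+=8
    throw(1) @ H1 caught ⇒ 19
    H2 returns 19
    H3 returns [19]
  branch[1] choose=3:
    emit(8) @ H0 ⇒ out+=8
    throw(1) @ H1 caught ⇒ 19
    H2 returns 19
    H3 returns [19]
= [19, 19]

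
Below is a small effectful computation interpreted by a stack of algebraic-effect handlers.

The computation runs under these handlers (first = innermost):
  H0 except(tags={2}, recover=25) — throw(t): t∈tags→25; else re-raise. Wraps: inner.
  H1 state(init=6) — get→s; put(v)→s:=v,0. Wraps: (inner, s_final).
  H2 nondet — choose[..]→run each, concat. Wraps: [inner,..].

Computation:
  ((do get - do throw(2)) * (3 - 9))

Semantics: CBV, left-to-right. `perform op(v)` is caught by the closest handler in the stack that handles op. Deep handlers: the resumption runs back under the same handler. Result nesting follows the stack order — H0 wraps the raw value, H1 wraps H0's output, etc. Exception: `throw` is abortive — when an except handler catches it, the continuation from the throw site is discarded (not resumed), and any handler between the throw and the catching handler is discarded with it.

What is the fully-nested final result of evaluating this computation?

Step-by-step:
get @ H1 ⇒ 6
throw(2) @ H0 caught ⇒ 25
H1 returns (25, 6)
H2 returns [(25, 6)]
= [(25, 6)]

Answer: [(25, 6)]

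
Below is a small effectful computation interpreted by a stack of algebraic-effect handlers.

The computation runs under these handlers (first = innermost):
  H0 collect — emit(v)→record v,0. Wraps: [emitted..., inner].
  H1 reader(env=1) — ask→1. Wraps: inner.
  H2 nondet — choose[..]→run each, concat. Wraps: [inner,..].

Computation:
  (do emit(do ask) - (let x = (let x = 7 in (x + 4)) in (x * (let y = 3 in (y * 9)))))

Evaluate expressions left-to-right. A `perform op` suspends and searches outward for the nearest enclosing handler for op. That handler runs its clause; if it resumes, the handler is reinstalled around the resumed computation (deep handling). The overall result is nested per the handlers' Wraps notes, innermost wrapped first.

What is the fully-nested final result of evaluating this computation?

Answer: [[1, -297]]

Step-by-step:
ask @ H1 ⇒ 1
emit(1) @ H0 ⇒ out+=1
H0 returns [1, -297]
H1 returns [1, -297]
H2 returns [[1, -297]]
= [[1, -297]]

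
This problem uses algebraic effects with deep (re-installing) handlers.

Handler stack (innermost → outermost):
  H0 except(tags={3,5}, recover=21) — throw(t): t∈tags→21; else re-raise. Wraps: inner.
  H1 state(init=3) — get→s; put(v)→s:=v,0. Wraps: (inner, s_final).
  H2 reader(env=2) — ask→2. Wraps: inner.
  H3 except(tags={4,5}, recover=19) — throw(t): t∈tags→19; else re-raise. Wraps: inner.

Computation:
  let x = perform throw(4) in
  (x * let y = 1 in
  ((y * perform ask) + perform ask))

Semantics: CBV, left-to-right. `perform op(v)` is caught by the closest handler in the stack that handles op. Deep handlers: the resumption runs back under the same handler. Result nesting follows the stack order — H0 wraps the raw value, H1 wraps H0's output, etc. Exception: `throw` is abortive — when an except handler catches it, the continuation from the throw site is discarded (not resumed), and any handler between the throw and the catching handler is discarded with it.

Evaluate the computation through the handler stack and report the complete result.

Evaluation trace:
throw(4) @ H0 re-raised
throw(4) @ H3 caught ⇒ 19
= 19

Answer: 19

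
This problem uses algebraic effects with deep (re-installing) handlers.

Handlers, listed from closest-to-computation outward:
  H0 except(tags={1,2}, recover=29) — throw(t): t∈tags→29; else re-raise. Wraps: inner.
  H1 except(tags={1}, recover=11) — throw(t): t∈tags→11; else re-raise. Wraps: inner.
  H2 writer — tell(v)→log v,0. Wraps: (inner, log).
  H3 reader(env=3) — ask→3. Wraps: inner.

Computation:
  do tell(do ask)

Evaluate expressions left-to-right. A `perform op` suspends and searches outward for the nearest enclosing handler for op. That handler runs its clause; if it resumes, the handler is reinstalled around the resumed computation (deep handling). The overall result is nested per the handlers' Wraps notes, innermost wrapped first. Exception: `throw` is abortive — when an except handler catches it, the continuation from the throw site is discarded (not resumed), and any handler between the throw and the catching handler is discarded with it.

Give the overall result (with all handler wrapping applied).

Answer: (0, (3))

Evaluation trace:
ask @ H3 ⇒ 3
tell(3) @ H2 ⇒ log+=3
H0 returns 0
H1 returns 0
H2 returns (0, (3))
H3 returns (0, (3))
= (0, (3))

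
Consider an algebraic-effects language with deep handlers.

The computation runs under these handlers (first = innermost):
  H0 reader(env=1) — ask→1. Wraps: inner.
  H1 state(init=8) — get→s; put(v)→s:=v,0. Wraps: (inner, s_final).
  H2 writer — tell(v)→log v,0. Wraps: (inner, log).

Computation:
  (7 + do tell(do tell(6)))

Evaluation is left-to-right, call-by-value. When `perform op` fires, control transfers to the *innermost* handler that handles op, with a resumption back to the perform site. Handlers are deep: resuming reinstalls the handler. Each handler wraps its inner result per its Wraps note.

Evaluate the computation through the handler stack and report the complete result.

Answer: ((7, 8), (6, 0))

Step-by-step:
tell(6) @ H2 ⇒ log+=6
tell(0) @ H2 ⇒ log+=0
H0 returns 7
H1 returns (7, 8)
H2 returns ((7, 8), (6, 0))
= ((7, 8), (6, 0))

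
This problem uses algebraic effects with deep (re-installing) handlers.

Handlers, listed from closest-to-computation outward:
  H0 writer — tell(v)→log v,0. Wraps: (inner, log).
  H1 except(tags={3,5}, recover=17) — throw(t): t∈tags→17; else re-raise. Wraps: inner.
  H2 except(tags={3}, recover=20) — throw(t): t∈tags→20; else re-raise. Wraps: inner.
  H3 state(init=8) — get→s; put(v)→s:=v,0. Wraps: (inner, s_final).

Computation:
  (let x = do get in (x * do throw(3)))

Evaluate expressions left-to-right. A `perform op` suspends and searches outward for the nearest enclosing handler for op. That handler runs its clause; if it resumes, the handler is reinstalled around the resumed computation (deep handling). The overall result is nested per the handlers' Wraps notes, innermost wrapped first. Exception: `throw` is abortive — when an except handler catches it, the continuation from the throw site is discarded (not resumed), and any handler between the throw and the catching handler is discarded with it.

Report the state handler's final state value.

Answer: 8

Step-by-step:
get @ H3 ⇒ 8
throw(3) @ H1 caught ⇒ 17
H2 returns 17
H3 returns (17, 8)
= (17, 8)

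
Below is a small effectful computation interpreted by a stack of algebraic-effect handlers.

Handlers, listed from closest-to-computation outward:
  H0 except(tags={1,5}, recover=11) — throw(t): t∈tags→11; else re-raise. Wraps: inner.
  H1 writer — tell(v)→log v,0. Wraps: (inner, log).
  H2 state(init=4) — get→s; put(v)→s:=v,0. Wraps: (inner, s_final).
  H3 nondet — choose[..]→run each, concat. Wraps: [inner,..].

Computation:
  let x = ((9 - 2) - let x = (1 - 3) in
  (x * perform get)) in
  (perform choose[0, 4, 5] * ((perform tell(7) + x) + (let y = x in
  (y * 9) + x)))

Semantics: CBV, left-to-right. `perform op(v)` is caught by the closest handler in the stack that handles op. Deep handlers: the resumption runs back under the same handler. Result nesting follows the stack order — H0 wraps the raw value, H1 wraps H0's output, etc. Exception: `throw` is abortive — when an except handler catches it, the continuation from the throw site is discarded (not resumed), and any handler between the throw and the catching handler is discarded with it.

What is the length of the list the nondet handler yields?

Answer: 3

Evaluation trace:
get @ H2 ⇒ 4
choose[0, 4, 5] @ H3
  branch[0] choose=0:
    tell(7) @ H1 ⇒ log+=7
    H0 returns 0
    H1 returns (0, (7))
    H2 returns ((0, (7)), 4)
    H3 returns [((0, (7)), 4)]
  branch[1] choose=4:
    tell(7) @ H1 ⇒ log+=7
    H0 returns 660
    H1 returns (660, (7))
    H2 returns ((660, (7)), 4)
    H3 returns [((660, (7)), 4)]
  branch[2] choose=5:
    tell(7) @ H1 ⇒ log+=7
    H0 returns 825
    H1 returns (825, (7))
    H2 returns ((825, (7)), 4)
    H3 returns [((825, (7)), 4)]
= [((0, (7)), 4), ((660, (7)), 4), ((825, (7)), 4)]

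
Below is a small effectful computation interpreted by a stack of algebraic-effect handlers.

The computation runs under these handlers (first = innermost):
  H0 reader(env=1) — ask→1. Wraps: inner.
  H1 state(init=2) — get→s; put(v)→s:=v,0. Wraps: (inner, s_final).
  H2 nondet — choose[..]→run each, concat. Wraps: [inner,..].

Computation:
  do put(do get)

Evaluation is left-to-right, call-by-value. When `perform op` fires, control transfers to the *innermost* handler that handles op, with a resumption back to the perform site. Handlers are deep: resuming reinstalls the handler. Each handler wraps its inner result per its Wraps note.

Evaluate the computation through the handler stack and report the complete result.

Step-by-step:
get @ H1 ⇒ 2
put(2) @ H1 ⇒ s:=2
H0 returns 0
H1 returns (0, 2)
H2 returns [(0, 2)]
= [(0, 2)]

Answer: [(0, 2)]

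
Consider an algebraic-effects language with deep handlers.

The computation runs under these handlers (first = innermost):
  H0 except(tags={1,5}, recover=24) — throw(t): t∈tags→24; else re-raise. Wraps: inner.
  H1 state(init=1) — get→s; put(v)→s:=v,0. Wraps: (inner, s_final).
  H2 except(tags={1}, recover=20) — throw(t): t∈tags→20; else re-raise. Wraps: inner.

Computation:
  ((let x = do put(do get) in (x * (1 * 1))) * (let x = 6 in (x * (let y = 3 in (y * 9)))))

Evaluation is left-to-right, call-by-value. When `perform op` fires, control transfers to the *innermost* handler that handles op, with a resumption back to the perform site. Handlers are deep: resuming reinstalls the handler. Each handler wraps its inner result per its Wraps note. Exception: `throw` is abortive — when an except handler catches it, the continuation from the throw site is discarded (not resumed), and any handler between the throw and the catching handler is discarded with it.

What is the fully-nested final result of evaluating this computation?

Evaluation trace:
get @ H1 ⇒ 1
put(1) @ H1 ⇒ s:=1
H0 returns 0
H1 returns (0, 1)
H2 returns (0, 1)
= (0, 1)

Answer: (0, 1)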